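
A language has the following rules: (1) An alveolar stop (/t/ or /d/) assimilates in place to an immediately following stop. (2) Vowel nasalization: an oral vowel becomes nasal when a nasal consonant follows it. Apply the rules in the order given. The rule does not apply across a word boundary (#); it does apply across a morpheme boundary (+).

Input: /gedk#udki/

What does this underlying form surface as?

Rule 1: /d/ before /k/ (velar) → [g]
Rule 1: /d/ before /k/ (velar) → [g]
After rule 1: gegk#ugki
Rule 2: no segment meets the rule's conditions; no change.

[gegk#ugki]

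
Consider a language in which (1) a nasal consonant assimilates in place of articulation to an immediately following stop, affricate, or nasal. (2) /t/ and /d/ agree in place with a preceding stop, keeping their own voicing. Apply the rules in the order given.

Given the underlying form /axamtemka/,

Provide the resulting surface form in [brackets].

Rule 1: /m/ before /t/ (alveolar) → [n]
Rule 1: /m/ before /k/ (velar) → [ŋ]
After rule 1: axanteŋka
Rule 2: no segment meets the rule's conditions; no change.

[axanteŋka]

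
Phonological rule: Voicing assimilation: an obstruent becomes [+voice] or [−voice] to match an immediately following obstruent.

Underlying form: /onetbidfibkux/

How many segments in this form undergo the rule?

/t/ before /b/ (voiced) → [d]
/d/ before /f/ (voiceless) → [t]
/b/ before /k/ (voiceless) → [p]
3 segments change.

3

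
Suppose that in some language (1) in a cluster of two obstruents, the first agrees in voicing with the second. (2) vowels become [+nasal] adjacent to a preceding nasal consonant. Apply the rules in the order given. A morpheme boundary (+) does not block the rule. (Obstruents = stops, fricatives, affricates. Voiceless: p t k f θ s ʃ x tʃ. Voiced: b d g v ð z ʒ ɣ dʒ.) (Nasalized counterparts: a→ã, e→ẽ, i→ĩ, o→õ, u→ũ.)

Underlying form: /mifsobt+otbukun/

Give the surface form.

Rule 1: /b/ before /t/ (voiceless) → [p]
Rule 1: /t/ before /b/ (voiced) → [d]
After rule 1: mifsopt+odbukun
Rule 2: /i/ after nasal /m/ → [ĩ]

[mĩfsopt+odbukun]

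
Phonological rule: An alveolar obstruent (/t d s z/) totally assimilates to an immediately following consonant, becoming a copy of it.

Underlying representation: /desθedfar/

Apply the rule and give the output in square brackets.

/s/ before /θ/ → [θ] (total assimilation)
/d/ before /f/ → [f] (total assimilation)

[deθθeffar]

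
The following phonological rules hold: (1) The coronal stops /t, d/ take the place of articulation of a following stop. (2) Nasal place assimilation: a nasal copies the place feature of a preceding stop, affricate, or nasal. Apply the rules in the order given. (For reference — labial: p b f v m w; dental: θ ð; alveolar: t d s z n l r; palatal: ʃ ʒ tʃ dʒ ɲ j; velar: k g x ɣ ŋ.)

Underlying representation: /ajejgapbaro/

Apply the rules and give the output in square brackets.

[ajejgapbaro]

Rule 1: no segment meets the rule's conditions; no change.
After rule 1: ajejgapbaro
Rule 2: no segment meets the rule's conditions; no change.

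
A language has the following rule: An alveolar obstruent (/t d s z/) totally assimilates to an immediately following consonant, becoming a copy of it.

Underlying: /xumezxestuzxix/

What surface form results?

[xumexxettuxxix]

/z/ before /x/ → [x] (total assimilation)
/s/ before /t/ → [t] (total assimilation)
/z/ before /x/ → [x] (total assimilation)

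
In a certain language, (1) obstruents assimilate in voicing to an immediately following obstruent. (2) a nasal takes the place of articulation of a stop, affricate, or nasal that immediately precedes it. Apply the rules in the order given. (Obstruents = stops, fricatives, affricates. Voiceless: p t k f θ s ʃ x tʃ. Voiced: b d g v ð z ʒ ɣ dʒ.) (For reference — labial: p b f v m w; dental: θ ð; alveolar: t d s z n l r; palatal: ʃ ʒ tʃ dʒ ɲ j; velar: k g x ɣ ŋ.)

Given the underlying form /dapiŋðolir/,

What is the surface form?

Rule 1: no segment meets the rule's conditions; no change.
After rule 1: dapiŋðolir
Rule 2: no segment meets the rule's conditions; no change.

[dapiŋðolir]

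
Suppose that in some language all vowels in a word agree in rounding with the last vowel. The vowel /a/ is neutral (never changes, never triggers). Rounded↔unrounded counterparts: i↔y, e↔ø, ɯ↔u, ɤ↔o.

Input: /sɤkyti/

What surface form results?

/y/ harmonizes with /i/ ([-round]) → [i]

[sɤkiti]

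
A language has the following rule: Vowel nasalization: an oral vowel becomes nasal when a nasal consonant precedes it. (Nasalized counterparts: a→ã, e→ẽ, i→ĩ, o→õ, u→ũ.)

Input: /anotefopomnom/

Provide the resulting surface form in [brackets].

[anõtefopomnõm]

/o/ after nasal /n/ → [õ]
/o/ after nasal /n/ → [õ]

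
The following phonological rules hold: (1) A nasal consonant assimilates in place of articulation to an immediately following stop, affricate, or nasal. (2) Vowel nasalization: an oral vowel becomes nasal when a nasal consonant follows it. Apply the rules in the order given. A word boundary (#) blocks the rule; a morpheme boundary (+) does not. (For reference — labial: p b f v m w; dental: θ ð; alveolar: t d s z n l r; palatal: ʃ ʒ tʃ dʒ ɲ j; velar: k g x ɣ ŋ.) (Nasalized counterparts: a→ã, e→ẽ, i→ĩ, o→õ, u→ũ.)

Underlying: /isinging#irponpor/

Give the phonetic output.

[isĩŋgĩŋg#irpõmpor]

Rule 1: /n/ before /g/ (velar) → [ŋ]
Rule 1: /n/ before /g/ (velar) → [ŋ]
Rule 1: /n/ before /p/ (labial) → [m]
After rule 1: isiŋgiŋg#irpompor
Rule 2: /i/ before nasal /ŋ/ → [ĩ]
Rule 2: /i/ before nasal /ŋ/ → [ĩ]
Rule 2: /o/ before nasal /m/ → [õ]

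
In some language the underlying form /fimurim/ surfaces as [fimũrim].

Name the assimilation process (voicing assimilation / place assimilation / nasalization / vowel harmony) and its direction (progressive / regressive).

nasalization, progressive

/u/→[ũ].
Each target copies a feature from the preceding segment, so the direction is progressive.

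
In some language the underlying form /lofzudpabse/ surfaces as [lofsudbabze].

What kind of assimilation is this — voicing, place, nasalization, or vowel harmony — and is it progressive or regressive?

/z/→[s] /p/→[b] /s/→[z].
Each target copies a feature from the preceding segment, so the direction is progressive.

voicing assimilation, progressive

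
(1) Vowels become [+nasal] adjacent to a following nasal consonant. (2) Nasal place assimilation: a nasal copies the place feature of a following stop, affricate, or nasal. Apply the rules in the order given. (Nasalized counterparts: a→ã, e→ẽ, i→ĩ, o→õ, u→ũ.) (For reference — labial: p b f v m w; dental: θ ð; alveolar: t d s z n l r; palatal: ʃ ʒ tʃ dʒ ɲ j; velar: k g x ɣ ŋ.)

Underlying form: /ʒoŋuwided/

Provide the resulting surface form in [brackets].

Rule 1: /o/ before nasal /ŋ/ → [õ]
After rule 1: ʒõŋuwided
Rule 2: no segment meets the rule's conditions; no change.

[ʒõŋuwided]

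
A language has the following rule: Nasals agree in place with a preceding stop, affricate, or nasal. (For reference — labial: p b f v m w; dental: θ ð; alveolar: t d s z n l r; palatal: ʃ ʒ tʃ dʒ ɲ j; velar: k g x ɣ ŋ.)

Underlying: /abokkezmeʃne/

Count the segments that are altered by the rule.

0

No segment meets the rule's conditions.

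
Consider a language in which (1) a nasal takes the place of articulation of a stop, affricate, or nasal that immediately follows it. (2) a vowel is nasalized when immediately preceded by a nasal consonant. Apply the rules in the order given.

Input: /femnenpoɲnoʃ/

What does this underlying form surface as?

Rule 1: /m/ before /n/ (alveolar) → [n]
Rule 1: /n/ before /p/ (labial) → [m]
Rule 1: /ɲ/ before /n/ (alveolar) → [n]
After rule 1: fennemponnoʃ
Rule 2: /e/ after nasal /n/ → [ẽ]
Rule 2: /o/ after nasal /n/ → [õ]

[fennẽmponnõʃ]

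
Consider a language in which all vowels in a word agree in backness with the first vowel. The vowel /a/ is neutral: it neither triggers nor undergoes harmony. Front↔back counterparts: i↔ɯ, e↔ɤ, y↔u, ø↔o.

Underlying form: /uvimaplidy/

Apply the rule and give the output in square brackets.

[uvɯmaplɯdu]

/i/ harmonizes with /u/ ([+back]) → [ɯ]
/i/ harmonizes with /u/ ([+back]) → [ɯ]
/y/ harmonizes with /u/ ([+back]) → [u]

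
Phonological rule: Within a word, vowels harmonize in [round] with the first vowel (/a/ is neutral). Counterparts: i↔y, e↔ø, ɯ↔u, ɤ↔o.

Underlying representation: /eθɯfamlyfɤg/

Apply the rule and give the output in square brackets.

/y/ harmonizes with /e/ ([-round]) → [i]

[eθɯfamlifɤg]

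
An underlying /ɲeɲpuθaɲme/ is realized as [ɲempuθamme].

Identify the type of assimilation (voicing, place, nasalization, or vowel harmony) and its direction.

/ɲ/→[m] /ɲ/→[m].
Each target copies a feature from the following segment, so the direction is regressive.

place assimilation, regressive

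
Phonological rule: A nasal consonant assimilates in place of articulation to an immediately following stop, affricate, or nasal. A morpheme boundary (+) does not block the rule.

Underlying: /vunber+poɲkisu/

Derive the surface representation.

[vumber+poŋkisu]

/n/ before /b/ (labial) → [m]
/ɲ/ before /k/ (velar) → [ŋ]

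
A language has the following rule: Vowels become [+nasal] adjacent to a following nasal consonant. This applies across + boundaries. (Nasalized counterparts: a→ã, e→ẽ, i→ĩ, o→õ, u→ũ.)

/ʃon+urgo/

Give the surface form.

[ʃõn+urgo]

/o/ before nasal /n/ → [õ]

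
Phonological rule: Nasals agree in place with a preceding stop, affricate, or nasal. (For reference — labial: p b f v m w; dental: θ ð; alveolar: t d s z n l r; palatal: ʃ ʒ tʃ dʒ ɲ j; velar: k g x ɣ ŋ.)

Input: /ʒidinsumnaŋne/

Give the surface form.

/n/ after /m/ (labial) → [m]
/n/ after /ŋ/ (velar) → [ŋ]

[ʒidinsummaŋŋe]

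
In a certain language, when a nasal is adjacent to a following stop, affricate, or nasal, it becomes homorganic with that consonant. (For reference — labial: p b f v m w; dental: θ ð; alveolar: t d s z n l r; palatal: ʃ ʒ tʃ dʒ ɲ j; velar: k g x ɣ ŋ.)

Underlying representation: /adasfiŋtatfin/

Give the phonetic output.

/ŋ/ before /t/ (alveolar) → [n]

[adasfintatfin]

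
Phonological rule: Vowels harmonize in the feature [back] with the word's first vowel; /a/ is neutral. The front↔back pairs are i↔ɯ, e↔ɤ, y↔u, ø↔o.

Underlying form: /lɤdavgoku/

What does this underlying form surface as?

[lɤdavgoku]

no segment meets the rule's conditions; no change.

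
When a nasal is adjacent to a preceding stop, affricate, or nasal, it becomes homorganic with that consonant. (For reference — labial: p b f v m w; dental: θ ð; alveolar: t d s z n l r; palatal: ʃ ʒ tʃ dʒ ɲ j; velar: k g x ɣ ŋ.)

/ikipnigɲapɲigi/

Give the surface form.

/n/ after /p/ (labial) → [m]
/ɲ/ after /g/ (velar) → [ŋ]
/ɲ/ after /p/ (labial) → [m]

[ikipmigŋapmigi]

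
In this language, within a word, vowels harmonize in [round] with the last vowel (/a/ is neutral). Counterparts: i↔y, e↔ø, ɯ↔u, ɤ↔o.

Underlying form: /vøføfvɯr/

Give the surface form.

/ø/ harmonizes with /ɯ/ ([-round]) → [e]
/ø/ harmonizes with /ɯ/ ([-round]) → [e]

[vefefvɯr]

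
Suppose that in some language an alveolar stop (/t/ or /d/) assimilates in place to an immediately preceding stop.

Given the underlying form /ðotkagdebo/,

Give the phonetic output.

/d/ after /g/ (velar) → [g]

[ðotkaggebo]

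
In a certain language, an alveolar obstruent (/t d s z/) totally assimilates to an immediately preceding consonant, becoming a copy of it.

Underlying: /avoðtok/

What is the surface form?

[avoððok]

/t/ after /ð/ → [ð] (total assimilation)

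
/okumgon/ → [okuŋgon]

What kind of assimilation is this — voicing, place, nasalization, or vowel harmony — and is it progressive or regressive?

place assimilation, regressive

/m/→[ŋ].
Each target copies a feature from the following segment, so the direction is regressive.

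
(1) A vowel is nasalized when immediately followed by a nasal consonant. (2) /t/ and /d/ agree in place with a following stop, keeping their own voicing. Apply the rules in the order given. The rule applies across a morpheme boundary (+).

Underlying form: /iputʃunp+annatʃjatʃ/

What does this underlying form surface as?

[iputʃũnp+ãnnatʃjatʃ]

Rule 1: /u/ before nasal /n/ → [ũ]
Rule 1: /a/ before nasal /n/ → [ã]
After rule 1: iputʃũnp+ãnnatʃjatʃ
Rule 2: no segment meets the rule's conditions; no change.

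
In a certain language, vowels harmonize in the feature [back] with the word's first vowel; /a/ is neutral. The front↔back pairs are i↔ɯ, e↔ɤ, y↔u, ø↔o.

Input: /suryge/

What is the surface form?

/y/ harmonizes with /u/ ([+back]) → [u]
/e/ harmonizes with /u/ ([+back]) → [ɤ]

[surugɤ]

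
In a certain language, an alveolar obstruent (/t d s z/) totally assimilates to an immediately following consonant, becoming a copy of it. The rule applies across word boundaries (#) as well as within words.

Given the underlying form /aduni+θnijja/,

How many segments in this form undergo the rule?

0

No segment meets the rule's conditions.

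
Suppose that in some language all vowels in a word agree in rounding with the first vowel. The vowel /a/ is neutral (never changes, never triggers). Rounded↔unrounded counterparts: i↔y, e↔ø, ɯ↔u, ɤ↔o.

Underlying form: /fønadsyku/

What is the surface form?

[fønadsyku]

no segment meets the rule's conditions; no change.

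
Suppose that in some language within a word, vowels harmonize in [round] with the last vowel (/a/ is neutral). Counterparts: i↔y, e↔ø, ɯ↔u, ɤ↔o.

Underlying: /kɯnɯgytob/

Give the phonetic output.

/ɯ/ harmonizes with /o/ ([+round]) → [u]
/ɯ/ harmonizes with /o/ ([+round]) → [u]

[kunugytob]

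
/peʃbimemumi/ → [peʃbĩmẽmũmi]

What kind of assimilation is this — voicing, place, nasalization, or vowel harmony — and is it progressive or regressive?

/i/→[ĩ] /e/→[ẽ] /u/→[ũ].
Each target copies a feature from the following segment, so the direction is regressive.

nasalization, regressive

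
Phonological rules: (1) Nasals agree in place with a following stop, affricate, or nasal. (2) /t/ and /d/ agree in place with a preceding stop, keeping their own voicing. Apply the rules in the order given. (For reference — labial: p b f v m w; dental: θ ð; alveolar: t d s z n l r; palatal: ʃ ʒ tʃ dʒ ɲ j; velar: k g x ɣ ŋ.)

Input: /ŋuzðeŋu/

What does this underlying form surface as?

Rule 1: no segment meets the rule's conditions; no change.
After rule 1: ŋuzðeŋu
Rule 2: no segment meets the rule's conditions; no change.

[ŋuzðeŋu]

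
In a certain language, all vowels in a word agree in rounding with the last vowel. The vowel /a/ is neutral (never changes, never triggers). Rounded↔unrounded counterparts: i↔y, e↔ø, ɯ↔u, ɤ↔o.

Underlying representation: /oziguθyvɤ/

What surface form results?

[ɤzigɯθivɤ]

/o/ harmonizes with /ɤ/ ([-round]) → [ɤ]
/u/ harmonizes with /ɤ/ ([-round]) → [ɯ]
/y/ harmonizes with /ɤ/ ([-round]) → [i]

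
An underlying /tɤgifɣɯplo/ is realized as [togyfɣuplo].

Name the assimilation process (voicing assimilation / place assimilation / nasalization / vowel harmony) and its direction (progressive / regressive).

/ɤ/→[o] /i/→[y] /ɯ/→[u].
Vowels agree with the last vowel, so the harmony is regressive.

vowel harmony, regressive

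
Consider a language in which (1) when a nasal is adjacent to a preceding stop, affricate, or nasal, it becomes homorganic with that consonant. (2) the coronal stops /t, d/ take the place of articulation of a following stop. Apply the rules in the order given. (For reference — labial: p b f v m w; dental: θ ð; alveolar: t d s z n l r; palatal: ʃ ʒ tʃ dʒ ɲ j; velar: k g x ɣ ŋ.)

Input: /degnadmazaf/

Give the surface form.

Rule 1: /n/ after /g/ (velar) → [ŋ]
Rule 1: /m/ after /d/ (alveolar) → [n]
After rule 1: degŋadnazaf
Rule 2: no segment meets the rule's conditions; no change.

[degŋadnazaf]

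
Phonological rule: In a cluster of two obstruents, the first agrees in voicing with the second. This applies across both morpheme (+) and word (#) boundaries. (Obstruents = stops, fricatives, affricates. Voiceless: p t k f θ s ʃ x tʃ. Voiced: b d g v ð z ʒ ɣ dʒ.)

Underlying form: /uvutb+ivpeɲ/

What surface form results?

[uvudb+ifpeɲ]

/t/ before /b/ (voiced) → [d]
/v/ before /p/ (voiceless) → [f]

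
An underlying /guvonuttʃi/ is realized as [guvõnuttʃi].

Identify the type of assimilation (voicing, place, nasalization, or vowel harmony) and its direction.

/o/→[õ].
Each target copies a feature from the following segment, so the direction is regressive.

nasalization, regressive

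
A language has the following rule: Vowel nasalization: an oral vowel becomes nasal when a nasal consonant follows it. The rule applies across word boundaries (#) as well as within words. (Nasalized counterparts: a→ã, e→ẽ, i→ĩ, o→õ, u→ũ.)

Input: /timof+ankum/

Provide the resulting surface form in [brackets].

/i/ before nasal /m/ → [ĩ]
/a/ before nasal /n/ → [ã]
/u/ before nasal /m/ → [ũ]

[tĩmof+ãnkũm]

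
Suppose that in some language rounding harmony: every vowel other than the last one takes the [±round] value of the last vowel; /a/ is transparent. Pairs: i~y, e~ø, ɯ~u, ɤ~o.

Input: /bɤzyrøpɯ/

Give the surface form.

/y/ harmonizes with /ɯ/ ([-round]) → [i]
/ø/ harmonizes with /ɯ/ ([-round]) → [e]

[bɤzirepɯ]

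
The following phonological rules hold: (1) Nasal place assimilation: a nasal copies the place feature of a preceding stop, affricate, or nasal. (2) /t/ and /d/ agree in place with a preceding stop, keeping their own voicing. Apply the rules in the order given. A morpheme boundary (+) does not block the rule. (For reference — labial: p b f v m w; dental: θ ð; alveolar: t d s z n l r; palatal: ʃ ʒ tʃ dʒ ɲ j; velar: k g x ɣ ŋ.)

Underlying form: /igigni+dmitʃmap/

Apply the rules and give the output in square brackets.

Rule 1: /n/ after /g/ (velar) → [ŋ]
Rule 1: /m/ after /d/ (alveolar) → [n]
Rule 1: /m/ after /tʃ/ (palatal) → [ɲ]
After rule 1: igigŋi+dnitʃɲap
Rule 2: no segment meets the rule's conditions; no change.

[igigŋi+dnitʃɲap]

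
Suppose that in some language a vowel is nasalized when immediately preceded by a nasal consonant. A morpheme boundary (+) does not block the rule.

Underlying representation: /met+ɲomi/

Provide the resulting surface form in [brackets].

[mẽt+ɲõmĩ]

/e/ after nasal /m/ → [ẽ]
/o/ after nasal /ɲ/ → [õ]
/i/ after nasal /m/ → [ĩ]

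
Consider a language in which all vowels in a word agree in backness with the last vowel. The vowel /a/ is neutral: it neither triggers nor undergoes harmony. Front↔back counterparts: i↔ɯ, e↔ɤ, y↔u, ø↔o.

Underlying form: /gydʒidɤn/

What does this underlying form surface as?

/y/ harmonizes with /ɤ/ ([+back]) → [u]
/i/ harmonizes with /ɤ/ ([+back]) → [ɯ]

[gudʒɯdɤn]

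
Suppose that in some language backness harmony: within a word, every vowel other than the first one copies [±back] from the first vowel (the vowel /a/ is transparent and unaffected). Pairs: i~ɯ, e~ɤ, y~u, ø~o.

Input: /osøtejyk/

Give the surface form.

/ø/ harmonizes with /o/ ([+back]) → [o]
/e/ harmonizes with /o/ ([+back]) → [ɤ]
/y/ harmonizes with /o/ ([+back]) → [u]

[osotɤjuk]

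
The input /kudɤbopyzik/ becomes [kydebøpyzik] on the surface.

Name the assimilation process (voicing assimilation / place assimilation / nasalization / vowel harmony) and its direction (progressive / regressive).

vowel harmony, regressive

/u/→[y] /ɤ/→[e] /o/→[ø].
Vowels agree with the last vowel, so the harmony is regressive.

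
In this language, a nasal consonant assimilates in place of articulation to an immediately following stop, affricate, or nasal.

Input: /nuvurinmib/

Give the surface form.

/n/ before /m/ (labial) → [m]

[nuvurimmib]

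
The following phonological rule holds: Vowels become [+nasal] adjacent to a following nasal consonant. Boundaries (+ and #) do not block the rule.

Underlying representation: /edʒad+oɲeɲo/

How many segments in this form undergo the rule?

2

/o/ before nasal /ɲ/ → [õ]
/e/ before nasal /ɲ/ → [ẽ]
2 segments change.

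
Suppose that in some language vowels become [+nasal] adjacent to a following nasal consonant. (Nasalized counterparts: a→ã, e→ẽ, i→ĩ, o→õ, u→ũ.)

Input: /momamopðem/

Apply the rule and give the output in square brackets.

[mõmãmopðẽm]

/o/ before nasal /m/ → [õ]
/a/ before nasal /m/ → [ã]
/e/ before nasal /m/ → [ẽ]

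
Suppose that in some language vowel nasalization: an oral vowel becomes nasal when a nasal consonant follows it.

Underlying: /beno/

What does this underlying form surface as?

[bẽno]

/e/ before nasal /n/ → [ẽ]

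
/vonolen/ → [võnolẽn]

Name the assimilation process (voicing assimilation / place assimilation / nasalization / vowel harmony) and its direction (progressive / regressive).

/o/→[õ] /e/→[ẽ].
Each target copies a feature from the following segment, so the direction is regressive.

nasalization, regressive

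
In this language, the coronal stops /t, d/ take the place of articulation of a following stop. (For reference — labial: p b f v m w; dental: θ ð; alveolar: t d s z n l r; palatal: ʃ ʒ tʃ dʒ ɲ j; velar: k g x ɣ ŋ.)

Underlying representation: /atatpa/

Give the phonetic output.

[atappa]

/t/ before /p/ (labial) → [p]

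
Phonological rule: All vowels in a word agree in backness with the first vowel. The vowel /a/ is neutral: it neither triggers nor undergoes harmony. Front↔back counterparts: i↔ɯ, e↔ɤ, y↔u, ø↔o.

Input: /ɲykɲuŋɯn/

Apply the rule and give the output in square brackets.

/u/ harmonizes with /y/ ([-back]) → [y]
/ɯ/ harmonizes with /y/ ([-back]) → [i]

[ɲykɲyŋin]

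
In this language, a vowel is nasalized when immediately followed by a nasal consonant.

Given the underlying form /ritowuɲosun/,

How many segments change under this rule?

/u/ before nasal /ɲ/ → [ũ]
/u/ before nasal /n/ → [ũ]
2 segments change.

2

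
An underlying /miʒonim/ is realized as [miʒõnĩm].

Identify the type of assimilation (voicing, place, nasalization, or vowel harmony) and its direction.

/o/→[õ] /i/→[ĩ].
Each target copies a feature from the following segment, so the direction is regressive.

nasalization, regressive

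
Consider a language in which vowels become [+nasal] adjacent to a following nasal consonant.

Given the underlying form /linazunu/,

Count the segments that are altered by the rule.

2

/i/ before nasal /n/ → [ĩ]
/u/ before nasal /n/ → [ũ]
2 segments change.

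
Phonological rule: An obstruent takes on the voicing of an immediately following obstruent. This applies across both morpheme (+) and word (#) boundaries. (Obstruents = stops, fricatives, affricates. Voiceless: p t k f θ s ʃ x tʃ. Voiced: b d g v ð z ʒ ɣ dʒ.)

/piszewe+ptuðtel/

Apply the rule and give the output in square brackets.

/s/ before /z/ (voiced) → [z]
/ð/ before /t/ (voiceless) → [θ]

[pizzewe+ptuθtel]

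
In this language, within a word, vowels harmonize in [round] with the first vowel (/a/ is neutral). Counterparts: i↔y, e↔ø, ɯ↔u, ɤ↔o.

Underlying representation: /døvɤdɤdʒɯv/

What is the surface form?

[døvododʒuv]

/ɤ/ harmonizes with /ø/ ([+round]) → [o]
/ɤ/ harmonizes with /ø/ ([+round]) → [o]
/ɯ/ harmonizes with /ø/ ([+round]) → [u]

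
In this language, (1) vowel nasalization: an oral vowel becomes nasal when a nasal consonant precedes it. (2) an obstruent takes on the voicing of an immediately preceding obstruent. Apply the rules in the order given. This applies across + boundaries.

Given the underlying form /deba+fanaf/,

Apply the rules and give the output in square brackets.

Rule 1: /a/ after nasal /n/ → [ã]
After rule 1: deba+fanãf
Rule 2: no segment meets the rule's conditions; no change.

[deba+fanãf]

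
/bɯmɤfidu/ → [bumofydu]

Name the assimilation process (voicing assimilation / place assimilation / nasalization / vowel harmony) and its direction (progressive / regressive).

vowel harmony, regressive

/ɯ/→[u] /ɤ/→[o] /i/→[y].
Vowels agree with the last vowel, so the harmony is regressive.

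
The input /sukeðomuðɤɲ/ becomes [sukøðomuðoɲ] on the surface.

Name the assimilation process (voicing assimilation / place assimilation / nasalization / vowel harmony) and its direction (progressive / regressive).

/e/→[ø] /ɤ/→[o].
Vowels agree with the first vowel, so the harmony is progressive.

vowel harmony, progressive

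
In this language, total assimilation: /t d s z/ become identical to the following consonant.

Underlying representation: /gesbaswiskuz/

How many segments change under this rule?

3

/s/ before /b/ → [b] (total assimilation)
/s/ before /w/ → [w] (total assimilation)
/s/ before /k/ → [k] (total assimilation)
3 segments change.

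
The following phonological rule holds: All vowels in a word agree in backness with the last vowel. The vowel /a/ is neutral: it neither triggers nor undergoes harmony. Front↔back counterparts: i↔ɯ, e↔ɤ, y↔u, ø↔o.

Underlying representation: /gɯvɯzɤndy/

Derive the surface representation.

[givizendy]

/ɯ/ harmonizes with /y/ ([-back]) → [i]
/ɯ/ harmonizes with /y/ ([-back]) → [i]
/ɤ/ harmonizes with /y/ ([-back]) → [e]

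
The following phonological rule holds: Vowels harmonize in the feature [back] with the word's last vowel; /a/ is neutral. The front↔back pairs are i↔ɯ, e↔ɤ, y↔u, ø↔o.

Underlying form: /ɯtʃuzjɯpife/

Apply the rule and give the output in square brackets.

[itʃyzjipife]

/ɯ/ harmonizes with /e/ ([-back]) → [i]
/u/ harmonizes with /e/ ([-back]) → [y]
/ɯ/ harmonizes with /e/ ([-back]) → [i]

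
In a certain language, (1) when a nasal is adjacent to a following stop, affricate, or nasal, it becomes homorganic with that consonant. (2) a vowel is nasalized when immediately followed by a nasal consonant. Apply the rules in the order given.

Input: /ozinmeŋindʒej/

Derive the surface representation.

[ozĩmmẽŋĩɲdʒej]

Rule 1: /n/ before /m/ (labial) → [m]
Rule 1: /n/ before /dʒ/ (palatal) → [ɲ]
After rule 1: ozimmeŋiɲdʒej
Rule 2: /i/ before nasal /m/ → [ĩ]
Rule 2: /e/ before nasal /ŋ/ → [ẽ]
Rule 2: /i/ before nasal /ɲ/ → [ĩ]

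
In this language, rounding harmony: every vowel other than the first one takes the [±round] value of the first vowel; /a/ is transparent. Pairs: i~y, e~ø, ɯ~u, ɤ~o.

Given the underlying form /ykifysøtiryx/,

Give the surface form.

/i/ harmonizes with /y/ ([+round]) → [y]
/i/ harmonizes with /y/ ([+round]) → [y]

[ykyfysøtyryx]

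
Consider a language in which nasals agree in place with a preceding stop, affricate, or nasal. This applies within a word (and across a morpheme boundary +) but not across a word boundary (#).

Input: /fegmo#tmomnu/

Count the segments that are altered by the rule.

3

/m/ after /g/ (velar) → [ŋ]
/m/ after /t/ (alveolar) → [n]
/n/ after /m/ (labial) → [m]
3 segments change.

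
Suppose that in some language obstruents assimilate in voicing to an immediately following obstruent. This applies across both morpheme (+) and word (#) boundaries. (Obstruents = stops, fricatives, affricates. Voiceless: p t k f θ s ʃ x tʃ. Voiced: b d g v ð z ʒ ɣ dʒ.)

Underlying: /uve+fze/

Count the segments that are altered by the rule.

/f/ before /z/ (voiced) → [v]
1 segment changes.

1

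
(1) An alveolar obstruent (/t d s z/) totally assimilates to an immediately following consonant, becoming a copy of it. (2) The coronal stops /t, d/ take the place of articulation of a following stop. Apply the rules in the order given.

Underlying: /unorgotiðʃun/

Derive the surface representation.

Rule 1: no segment meets the rule's conditions; no change.
After rule 1: unorgotiðʃun
Rule 2: no segment meets the rule's conditions; no change.

[unorgotiðʃun]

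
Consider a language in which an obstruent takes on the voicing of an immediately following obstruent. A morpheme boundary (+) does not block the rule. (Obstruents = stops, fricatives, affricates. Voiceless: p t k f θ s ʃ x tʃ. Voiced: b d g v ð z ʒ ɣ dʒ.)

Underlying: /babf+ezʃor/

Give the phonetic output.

/b/ before /f/ (voiceless) → [p]
/z/ before /ʃ/ (voiceless) → [s]

[bapf+esʃor]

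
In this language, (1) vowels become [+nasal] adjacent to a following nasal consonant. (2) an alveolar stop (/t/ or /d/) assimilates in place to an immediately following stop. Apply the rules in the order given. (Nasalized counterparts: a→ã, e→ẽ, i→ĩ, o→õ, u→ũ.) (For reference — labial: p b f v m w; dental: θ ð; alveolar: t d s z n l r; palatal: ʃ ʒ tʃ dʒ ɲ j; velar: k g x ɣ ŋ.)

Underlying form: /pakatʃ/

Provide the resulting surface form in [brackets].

Rule 1: no segment meets the rule's conditions; no change.
After rule 1: pakatʃ
Rule 2: no segment meets the rule's conditions; no change.

[pakatʃ]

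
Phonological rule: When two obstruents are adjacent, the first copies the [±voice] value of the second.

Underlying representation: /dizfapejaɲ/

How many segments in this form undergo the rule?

1

/z/ before /f/ (voiceless) → [s]
1 segment changes.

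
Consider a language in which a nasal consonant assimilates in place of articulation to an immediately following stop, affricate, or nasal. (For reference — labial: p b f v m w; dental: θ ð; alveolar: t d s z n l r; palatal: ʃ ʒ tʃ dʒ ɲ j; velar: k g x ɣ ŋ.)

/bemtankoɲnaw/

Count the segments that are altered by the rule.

/m/ before /t/ (alveolar) → [n]
/n/ before /k/ (velar) → [ŋ]
/ɲ/ before /n/ (alveolar) → [n]
3 segments change.

3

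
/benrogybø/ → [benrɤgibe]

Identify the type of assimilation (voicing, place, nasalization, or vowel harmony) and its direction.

/o/→[ɤ] /y/→[i] /ø/→[e].
Vowels agree with the first vowel, so the harmony is progressive.

vowel harmony, progressive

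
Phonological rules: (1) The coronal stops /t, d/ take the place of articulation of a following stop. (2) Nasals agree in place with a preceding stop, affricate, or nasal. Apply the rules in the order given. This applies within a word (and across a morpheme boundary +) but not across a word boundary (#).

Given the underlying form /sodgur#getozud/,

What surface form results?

Rule 1: /d/ before /g/ (velar) → [g]
After rule 1: soggur#getozud
Rule 2: no segment meets the rule's conditions; no change.

[soggur#getozud]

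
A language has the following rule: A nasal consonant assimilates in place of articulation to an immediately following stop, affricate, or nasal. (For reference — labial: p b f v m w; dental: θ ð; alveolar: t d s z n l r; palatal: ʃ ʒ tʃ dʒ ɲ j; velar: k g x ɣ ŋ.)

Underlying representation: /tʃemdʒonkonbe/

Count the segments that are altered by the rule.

/m/ before /dʒ/ (palatal) → [ɲ]
/n/ before /k/ (velar) → [ŋ]
/n/ before /b/ (labial) → [m]
3 segments change.

3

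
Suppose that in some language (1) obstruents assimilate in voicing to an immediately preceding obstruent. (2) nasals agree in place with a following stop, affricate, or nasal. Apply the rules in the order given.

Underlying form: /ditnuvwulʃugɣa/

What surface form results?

Rule 1: no segment meets the rule's conditions; no change.
After rule 1: ditnuvwulʃugɣa
Rule 2: no segment meets the rule's conditions; no change.

[ditnuvwulʃugɣa]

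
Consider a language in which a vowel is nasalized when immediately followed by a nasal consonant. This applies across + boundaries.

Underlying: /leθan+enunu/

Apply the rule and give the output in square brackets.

[leθãn+ẽnũnu]

/a/ before nasal /n/ → [ã]
/e/ before nasal /n/ → [ẽ]
/u/ before nasal /n/ → [ũ]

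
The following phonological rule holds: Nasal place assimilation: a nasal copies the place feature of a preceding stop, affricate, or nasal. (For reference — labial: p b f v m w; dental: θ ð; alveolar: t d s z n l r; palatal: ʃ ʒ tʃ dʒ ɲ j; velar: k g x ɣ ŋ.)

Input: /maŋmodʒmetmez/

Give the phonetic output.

/m/ after /ŋ/ (velar) → [ŋ]
/m/ after /dʒ/ (palatal) → [ɲ]
/m/ after /t/ (alveolar) → [n]

[maŋŋodʒɲetnez]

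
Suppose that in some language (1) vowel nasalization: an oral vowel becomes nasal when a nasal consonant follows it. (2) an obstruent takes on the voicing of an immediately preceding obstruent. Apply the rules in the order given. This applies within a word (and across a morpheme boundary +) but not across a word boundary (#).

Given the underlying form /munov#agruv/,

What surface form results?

Rule 1: /u/ before nasal /n/ → [ũ]
After rule 1: mũnov#agruv
Rule 2: no segment meets the rule's conditions; no change.

[mũnov#agruv]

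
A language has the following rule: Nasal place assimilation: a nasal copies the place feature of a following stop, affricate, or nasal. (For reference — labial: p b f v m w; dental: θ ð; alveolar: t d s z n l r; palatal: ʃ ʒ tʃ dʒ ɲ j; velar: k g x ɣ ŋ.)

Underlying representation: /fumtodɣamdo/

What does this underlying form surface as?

[funtodɣando]

/m/ before /t/ (alveolar) → [n]
/m/ before /d/ (alveolar) → [n]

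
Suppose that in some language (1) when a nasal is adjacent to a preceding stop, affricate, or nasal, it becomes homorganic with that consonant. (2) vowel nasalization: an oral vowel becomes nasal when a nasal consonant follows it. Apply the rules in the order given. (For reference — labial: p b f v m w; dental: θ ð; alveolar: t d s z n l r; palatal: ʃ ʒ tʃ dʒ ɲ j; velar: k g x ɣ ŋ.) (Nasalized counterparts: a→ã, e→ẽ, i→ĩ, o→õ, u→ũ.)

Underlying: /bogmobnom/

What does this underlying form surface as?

Rule 1: /m/ after /g/ (velar) → [ŋ]
Rule 1: /n/ after /b/ (labial) → [m]
After rule 1: bogŋobmom
Rule 2: /o/ before nasal /m/ → [õ]

[bogŋobmõm]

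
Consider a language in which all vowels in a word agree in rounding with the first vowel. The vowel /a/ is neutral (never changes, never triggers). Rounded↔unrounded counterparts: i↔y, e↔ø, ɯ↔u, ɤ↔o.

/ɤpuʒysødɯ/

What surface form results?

[ɤpɯʒisedɯ]

/u/ harmonizes with /ɤ/ ([-round]) → [ɯ]
/y/ harmonizes with /ɤ/ ([-round]) → [i]
/ø/ harmonizes with /ɤ/ ([-round]) → [e]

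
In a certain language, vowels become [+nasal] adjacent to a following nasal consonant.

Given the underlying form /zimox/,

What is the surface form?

/i/ before nasal /m/ → [ĩ]

[zĩmox]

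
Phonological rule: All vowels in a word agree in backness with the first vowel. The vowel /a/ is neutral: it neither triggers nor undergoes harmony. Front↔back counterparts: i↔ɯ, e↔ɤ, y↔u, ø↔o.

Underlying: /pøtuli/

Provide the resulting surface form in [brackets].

[pøtyli]

/u/ harmonizes with /ø/ ([-back]) → [y]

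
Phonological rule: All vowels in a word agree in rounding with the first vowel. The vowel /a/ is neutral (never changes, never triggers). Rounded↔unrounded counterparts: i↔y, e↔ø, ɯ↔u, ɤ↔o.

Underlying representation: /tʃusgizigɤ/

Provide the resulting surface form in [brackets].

/i/ harmonizes with /u/ ([+round]) → [y]
/i/ harmonizes with /u/ ([+round]) → [y]
/ɤ/ harmonizes with /u/ ([+round]) → [o]

[tʃusgyzygo]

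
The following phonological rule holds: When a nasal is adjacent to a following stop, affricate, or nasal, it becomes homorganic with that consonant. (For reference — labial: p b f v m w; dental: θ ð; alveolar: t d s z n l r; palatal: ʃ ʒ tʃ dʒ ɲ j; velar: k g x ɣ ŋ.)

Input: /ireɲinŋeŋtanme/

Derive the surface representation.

/n/ before /ŋ/ (velar) → [ŋ]
/ŋ/ before /t/ (alveolar) → [n]
/n/ before /m/ (labial) → [m]

[ireɲiŋŋentamme]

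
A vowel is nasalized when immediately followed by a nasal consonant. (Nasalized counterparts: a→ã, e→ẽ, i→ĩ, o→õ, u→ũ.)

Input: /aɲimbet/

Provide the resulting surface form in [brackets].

/a/ before nasal /ɲ/ → [ã]
/i/ before nasal /m/ → [ĩ]

[ãɲĩmbet]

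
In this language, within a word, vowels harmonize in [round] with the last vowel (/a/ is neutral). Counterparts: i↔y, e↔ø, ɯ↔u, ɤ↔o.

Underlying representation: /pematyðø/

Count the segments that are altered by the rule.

1

/e/ harmonizes with /ø/ ([+round]) → [ø]
1 segment changes.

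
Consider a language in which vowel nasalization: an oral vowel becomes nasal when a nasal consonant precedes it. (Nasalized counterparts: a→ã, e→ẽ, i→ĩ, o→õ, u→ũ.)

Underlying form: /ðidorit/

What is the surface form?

no segment meets the rule's conditions; no change.

[ðidorit]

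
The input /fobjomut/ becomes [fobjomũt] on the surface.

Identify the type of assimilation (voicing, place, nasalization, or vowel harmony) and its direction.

/u/→[ũ].
Each target copies a feature from the preceding segment, so the direction is progressive.

nasalization, progressive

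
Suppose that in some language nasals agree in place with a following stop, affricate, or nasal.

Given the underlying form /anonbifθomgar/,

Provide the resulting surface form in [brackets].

/n/ before /b/ (labial) → [m]
/m/ before /g/ (velar) → [ŋ]

[anombifθoŋgar]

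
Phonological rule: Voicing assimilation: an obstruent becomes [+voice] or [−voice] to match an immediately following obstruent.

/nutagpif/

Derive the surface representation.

/g/ before /p/ (voiceless) → [k]

[nutakpif]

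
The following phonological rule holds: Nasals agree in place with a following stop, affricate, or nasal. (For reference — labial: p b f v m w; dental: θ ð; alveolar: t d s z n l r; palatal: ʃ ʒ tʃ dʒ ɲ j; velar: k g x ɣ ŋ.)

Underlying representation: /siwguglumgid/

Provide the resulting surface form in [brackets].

[siwgugluŋgid]

/m/ before /g/ (velar) → [ŋ]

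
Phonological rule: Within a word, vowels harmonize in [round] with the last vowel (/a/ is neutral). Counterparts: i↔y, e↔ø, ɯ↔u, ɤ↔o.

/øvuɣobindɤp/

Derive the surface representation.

/ø/ harmonizes with /ɤ/ ([-round]) → [e]
/u/ harmonizes with /ɤ/ ([-round]) → [ɯ]
/o/ harmonizes with /ɤ/ ([-round]) → [ɤ]

[evɯɣɤbindɤp]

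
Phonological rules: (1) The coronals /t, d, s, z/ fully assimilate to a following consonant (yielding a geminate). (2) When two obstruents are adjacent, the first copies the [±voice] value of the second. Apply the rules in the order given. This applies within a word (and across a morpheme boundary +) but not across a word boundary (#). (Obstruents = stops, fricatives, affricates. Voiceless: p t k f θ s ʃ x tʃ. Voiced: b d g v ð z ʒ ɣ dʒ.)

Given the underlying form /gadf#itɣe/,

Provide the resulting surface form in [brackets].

[gaff#iɣɣe]

Rule 1: /d/ before /f/ → [f] (total assimilation)
Rule 1: /t/ before /ɣ/ → [ɣ] (total assimilation)
After rule 1: gaff#iɣɣe
Rule 2: no segment meets the rule's conditions; no change.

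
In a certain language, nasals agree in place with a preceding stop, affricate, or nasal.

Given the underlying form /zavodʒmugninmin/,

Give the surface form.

/m/ after /dʒ/ (palatal) → [ɲ]
/n/ after /g/ (velar) → [ŋ]
/m/ after /n/ (alveolar) → [n]

[zavodʒɲugŋinnin]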